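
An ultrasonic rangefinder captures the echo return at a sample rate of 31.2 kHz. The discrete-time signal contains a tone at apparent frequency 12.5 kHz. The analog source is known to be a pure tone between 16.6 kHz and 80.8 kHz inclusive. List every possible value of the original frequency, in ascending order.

18.7 kHz, 43.7 kHz, 49.9 kHz, 74.9 kHz

Frequencies that alias to 12.5 kHz are k·fs ± 12.5 kHz for integer k ≥ 0.
k=0: 12.5 kHz.
k=1: 18.7 kHz, 43.7 kHz.
k=2: 49.9 kHz, 74.9 kHz.
k=3: 81.1 kHz, 106.1 kHz.
Within [16.6 kHz, 80.8 kHz]: 18.7 kHz, 43.7 kHz, 49.9 kHz, 74.9 kHz.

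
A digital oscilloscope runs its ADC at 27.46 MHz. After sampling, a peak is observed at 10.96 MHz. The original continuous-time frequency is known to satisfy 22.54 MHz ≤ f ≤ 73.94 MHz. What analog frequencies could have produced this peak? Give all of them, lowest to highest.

Frequencies that alias to 10.96 MHz are k·fs ± 10.96 MHz for integer k ≥ 0.
k=0: 10.96 MHz.
k=1: 16.5 MHz, 38.42 MHz.
k=2: 43.96 MHz, 65.88 MHz.
k=3: 71.42 MHz, 93.34 MHz.
k=4: 98.88 MHz, 120.8 MHz.
Within [22.54 MHz, 73.94 MHz]: 38.42 MHz, 43.96 MHz, 65.88 MHz, 71.42 MHz.

38.42 MHz, 43.96 MHz, 65.88 MHz, 71.42 MHz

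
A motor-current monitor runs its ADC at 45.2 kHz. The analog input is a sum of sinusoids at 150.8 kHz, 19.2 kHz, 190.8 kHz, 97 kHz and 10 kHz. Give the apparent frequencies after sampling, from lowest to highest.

6.6 kHz, 10 kHz, 15.2 kHz, 19.2 kHz

fs/2 = 22.6 kHz.
150.8 kHz mod fs = 15.2 kHz.
15.2 kHz ≤ fs/2 = 22.6 kHz, appears at 15.2 kHz.
19.2 kHz ≤ fs/2 = 22.6 kHz, passes unchanged.
190.8 kHz mod fs = 10 kHz.
10 kHz ≤ fs/2 = 22.6 kHz, appears at 10 kHz.
97 kHz mod fs = 6.6 kHz.
6.6 kHz ≤ fs/2 = 22.6 kHz, appears at 6.6 kHz.
10 kHz ≤ fs/2 = 22.6 kHz, passes unchanged.
Distinct values: {6.6 kHz, 10 kHz, 15.2 kHz, 19.2 kHz}.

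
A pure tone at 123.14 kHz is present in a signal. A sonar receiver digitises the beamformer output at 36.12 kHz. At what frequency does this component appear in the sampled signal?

123.14 kHz mod fs = 14.78 kHz.
14.78 kHz ≤ fs/2 = 18.06 kHz, appears at 14.78 kHz.

14.78 kHz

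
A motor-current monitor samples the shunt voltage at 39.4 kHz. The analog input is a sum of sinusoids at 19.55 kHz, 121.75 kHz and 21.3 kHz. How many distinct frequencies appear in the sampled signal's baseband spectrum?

fs/2 = 19.7 kHz.
19.55 kHz ≤ fs/2 = 19.7 kHz, passes unchanged.
121.75 kHz mod fs = 3.55 kHz.
3.55 kHz ≤ fs/2 = 19.7 kHz, appears at 3.55 kHz.
21.3 kHz > fs/2 = 19.7 kHz, folds to fs − 21.3 kHz = 18.1 kHz.
Distinct values: {3.55 kHz, 18.1 kHz, 19.55 kHz} → 3.

3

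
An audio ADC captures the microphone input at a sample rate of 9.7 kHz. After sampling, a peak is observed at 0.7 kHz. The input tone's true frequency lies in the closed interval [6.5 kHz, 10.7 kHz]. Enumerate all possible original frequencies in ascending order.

Frequencies that alias to 0.7 kHz are k·fs ± 0.7 kHz for integer k ≥ 0.
k=0: 0.7 kHz.
k=1: 9 kHz, 10.4 kHz.
k=2: 18.7 kHz, 20.1 kHz.
Within [6.5 kHz, 10.7 kHz]: 9 kHz, 10.4 kHz.

9 kHz, 10.4 kHz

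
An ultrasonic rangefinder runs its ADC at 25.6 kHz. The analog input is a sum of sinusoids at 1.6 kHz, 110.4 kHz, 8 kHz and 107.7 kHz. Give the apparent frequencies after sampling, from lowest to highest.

fs/2 = 12.8 kHz.
1.6 kHz ≤ fs/2 = 12.8 kHz, passes unchanged.
110.4 kHz mod fs = 8 kHz.
8 kHz ≤ fs/2 = 12.8 kHz, appears at 8 kHz.
8 kHz ≤ fs/2 = 12.8 kHz, passes unchanged.
107.7 kHz mod fs = 5.3 kHz.
5.3 kHz ≤ fs/2 = 12.8 kHz, appears at 5.3 kHz.
Distinct values: {1.6 kHz, 5.3 kHz, 8 kHz}.

1.6 kHz, 5.3 kHz, 8 kHz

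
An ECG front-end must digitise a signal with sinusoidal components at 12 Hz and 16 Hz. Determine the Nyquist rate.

32 Hz

Highest-frequency component: 16 Hz.
Nyquist rate = 2 × 16 Hz = 32 Hz.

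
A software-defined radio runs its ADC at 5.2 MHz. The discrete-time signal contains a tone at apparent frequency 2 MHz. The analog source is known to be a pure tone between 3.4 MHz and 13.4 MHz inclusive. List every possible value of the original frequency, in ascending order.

7.2 MHz, 8.4 MHz, 12.4 MHz

Frequencies that alias to 2 MHz are k·fs ± 2 MHz for integer k ≥ 0.
k=0: 2 MHz.
k=1: 3.2 MHz, 7.2 MHz.
k=2: 8.4 MHz, 12.4 MHz.
k=3: 13.6 MHz, 17.6 MHz.
Within [3.4 MHz, 13.4 MHz]: 7.2 MHz, 8.4 MHz, 12.4 MHz.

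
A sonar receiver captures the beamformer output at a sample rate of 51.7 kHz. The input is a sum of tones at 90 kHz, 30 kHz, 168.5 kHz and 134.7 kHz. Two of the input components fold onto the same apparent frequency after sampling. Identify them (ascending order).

fs/2 = 25.85 kHz.
90 kHz mod fs = 38.3 kHz.
38.3 kHz > fs/2 = 25.85 kHz, folds to fs − 38.3 kHz = 13.4 kHz.
30 kHz > fs/2 = 25.85 kHz, folds to fs − 30 kHz = 21.7 kHz.
168.5 kHz mod fs = 13.4 kHz.
13.4 kHz ≤ fs/2 = 25.85 kHz, appears at 13.4 kHz.
134.7 kHz mod fs = 31.3 kHz.
31.3 kHz > fs/2 = 25.85 kHz, folds to fs − 31.3 kHz = 20.4 kHz.
90 kHz and 168.5 kHz both map to 13.4 kHz.

90 kHz, 168.5 kHz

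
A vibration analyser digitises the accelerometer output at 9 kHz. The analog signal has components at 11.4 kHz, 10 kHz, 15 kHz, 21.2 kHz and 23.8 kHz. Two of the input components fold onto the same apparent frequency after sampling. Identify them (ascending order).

21.2 kHz, 23.8 kHz

fs/2 = 4.5 kHz.
11.4 kHz mod fs = 2.4 kHz.
2.4 kHz ≤ fs/2 = 4.5 kHz, appears at 2.4 kHz.
10 kHz mod fs = 1 kHz.
1 kHz ≤ fs/2 = 4.5 kHz, appears at 1 kHz.
15 kHz mod fs = 6 kHz.
6 kHz > fs/2 = 4.5 kHz, folds to fs − 6 kHz = 3 kHz.
21.2 kHz mod fs = 3.2 kHz.
3.2 kHz ≤ fs/2 = 4.5 kHz, appears at 3.2 kHz.
23.8 kHz mod fs = 5.8 kHz.
5.8 kHz > fs/2 = 4.5 kHz, folds to fs − 5.8 kHz = 3.2 kHz.
21.2 kHz and 23.8 kHz both map to 3.2 kHz.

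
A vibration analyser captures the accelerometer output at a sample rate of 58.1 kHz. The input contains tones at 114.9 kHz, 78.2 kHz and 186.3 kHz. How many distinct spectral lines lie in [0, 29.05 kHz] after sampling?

fs/2 = 29.05 kHz.
114.9 kHz mod fs = 56.8 kHz.
56.8 kHz > fs/2 = 29.05 kHz, folds to fs − 56.8 kHz = 1.3 kHz.
78.2 kHz mod fs = 20.1 kHz.
20.1 kHz ≤ fs/2 = 29.05 kHz, appears at 20.1 kHz.
186.3 kHz mod fs = 12 kHz.
12 kHz ≤ fs/2 = 29.05 kHz, appears at 12 kHz.
Distinct values: {1.3 kHz, 12 kHz, 20.1 kHz} → 3.

3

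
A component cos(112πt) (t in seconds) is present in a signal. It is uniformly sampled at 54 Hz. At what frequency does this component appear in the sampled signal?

ω = 112π rad/s → f = ω/(2π) = 56 Hz.
56 Hz mod fs = 2 Hz.
2 Hz ≤ fs/2 = 27 Hz, appears at 2 Hz.

2 Hz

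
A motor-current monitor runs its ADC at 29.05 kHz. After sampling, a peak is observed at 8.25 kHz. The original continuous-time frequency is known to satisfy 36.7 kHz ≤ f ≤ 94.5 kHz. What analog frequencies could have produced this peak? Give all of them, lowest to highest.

Frequencies that alias to 8.25 kHz are k·fs ± 8.25 kHz for integer k ≥ 0.
k=0: 8.25 kHz.
k=1: 20.8 kHz, 37.3 kHz.
k=2: 49.85 kHz, 66.35 kHz.
k=3: 78.9 kHz, 95.4 kHz.
k=4: 107.95 kHz, 124.45 kHz.
Within [36.7 kHz, 94.5 kHz]: 37.3 kHz, 49.85 kHz, 66.35 kHz, 78.9 kHz.

37.3 kHz, 49.85 kHz, 66.35 kHz, 78.9 kHz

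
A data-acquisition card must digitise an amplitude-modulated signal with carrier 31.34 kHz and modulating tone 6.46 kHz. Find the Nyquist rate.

75.6 kHz

AM sidebands sit at fc ± fm = 24.88 kHz and 37.8 kHz.
Highest-frequency component: 37.8 kHz.
Nyquist rate = 2 × 37.8 kHz = 75.6 kHz.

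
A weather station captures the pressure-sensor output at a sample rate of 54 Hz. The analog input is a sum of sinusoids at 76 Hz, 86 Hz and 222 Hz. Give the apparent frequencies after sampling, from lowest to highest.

fs/2 = 27 Hz.
76 Hz mod fs = 22 Hz.
22 Hz ≤ fs/2 = 27 Hz, appears at 22 Hz.
86 Hz mod fs = 32 Hz.
32 Hz > fs/2 = 27 Hz, folds to fs − 32 Hz = 22 Hz.
222 Hz mod fs = 6 Hz.
6 Hz ≤ fs/2 = 27 Hz, appears at 6 Hz.
Distinct values: {6 Hz, 22 Hz}.

6 Hz, 22 Hz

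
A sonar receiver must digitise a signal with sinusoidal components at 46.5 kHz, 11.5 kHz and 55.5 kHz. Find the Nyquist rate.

111 kHz

Highest-frequency component: 55.5 kHz.
Nyquist rate = 2 × 55.5 kHz = 111 kHz.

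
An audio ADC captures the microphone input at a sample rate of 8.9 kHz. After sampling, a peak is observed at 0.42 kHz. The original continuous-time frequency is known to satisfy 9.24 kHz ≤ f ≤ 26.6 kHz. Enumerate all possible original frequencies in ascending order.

9.32 kHz, 17.38 kHz, 18.22 kHz, 26.28 kHz

Frequencies that alias to 0.42 kHz are k·fs ± 0.42 kHz for integer k ≥ 0.
k=0: 0.42 kHz.
k=1: 8.48 kHz, 9.32 kHz.
k=2: 17.38 kHz, 18.22 kHz.
k=3: 26.28 kHz, 27.12 kHz.
k=4: 35.18 kHz, 36.02 kHz.
Within [9.24 kHz, 26.6 kHz]: 9.32 kHz, 17.38 kHz, 18.22 kHz, 26.28 kHz.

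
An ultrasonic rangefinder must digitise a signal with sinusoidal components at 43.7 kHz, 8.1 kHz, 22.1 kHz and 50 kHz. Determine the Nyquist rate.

100 kHz

Highest-frequency component: 50 kHz.
Nyquist rate = 2 × 50 kHz = 100 kHz.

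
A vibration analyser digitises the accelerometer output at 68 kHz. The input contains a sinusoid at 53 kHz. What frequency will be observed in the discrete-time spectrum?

53 kHz > fs/2 = 34 kHz, folds to fs − 53 kHz = 15 kHz.

15 kHz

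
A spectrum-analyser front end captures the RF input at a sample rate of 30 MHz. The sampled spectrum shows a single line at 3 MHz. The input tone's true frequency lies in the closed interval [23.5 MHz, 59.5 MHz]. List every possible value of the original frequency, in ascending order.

27 MHz, 33 MHz, 57 MHz

Frequencies that alias to 3 MHz are k·fs ± 3 MHz for integer k ≥ 0.
k=0: 3 MHz.
k=1: 27 MHz, 33 MHz.
k=2: 57 MHz, 63 MHz.
k=3: 87 MHz, 93 MHz.
Within [23.5 MHz, 59.5 MHz]: 27 MHz, 33 MHz, 57 MHz.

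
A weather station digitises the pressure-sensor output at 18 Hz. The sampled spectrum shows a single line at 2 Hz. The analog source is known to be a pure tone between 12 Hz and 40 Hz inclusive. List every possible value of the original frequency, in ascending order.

16 Hz, 20 Hz, 34 Hz, 38 Hz

Frequencies that alias to 2 Hz are k·fs ± 2 Hz for integer k ≥ 0.
k=0: 2 Hz.
k=1: 16 Hz, 20 Hz.
k=2: 34 Hz, 38 Hz.
k=3: 52 Hz, 56 Hz.
Within [12 Hz, 40 Hz]: 16 Hz, 20 Hz, 34 Hz, 38 Hz.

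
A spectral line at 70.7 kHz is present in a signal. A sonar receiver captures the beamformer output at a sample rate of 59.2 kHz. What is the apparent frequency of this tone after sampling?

11.5 kHz

70.7 kHz mod fs = 11.5 kHz.
11.5 kHz ≤ fs/2 = 29.6 kHz, appears at 11.5 kHz.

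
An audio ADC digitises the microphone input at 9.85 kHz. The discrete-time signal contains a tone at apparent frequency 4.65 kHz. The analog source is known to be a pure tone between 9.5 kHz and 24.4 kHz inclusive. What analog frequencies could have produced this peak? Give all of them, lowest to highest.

14.5 kHz, 15.05 kHz, 24.35 kHz

Frequencies that alias to 4.65 kHz are k·fs ± 4.65 kHz for integer k ≥ 0.
k=0: 4.65 kHz.
k=1: 5.2 kHz, 14.5 kHz.
k=2: 15.05 kHz, 24.35 kHz.
k=3: 24.9 kHz, 34.2 kHz.
Within [9.5 kHz, 24.4 kHz]: 14.5 kHz, 15.05 kHz, 24.35 kHz.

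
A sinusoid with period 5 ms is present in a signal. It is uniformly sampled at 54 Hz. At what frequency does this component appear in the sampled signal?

16 Hz

T = 5 ms → f = 1/T = 200 Hz.
200 Hz mod fs = 38 Hz.
38 Hz > fs/2 = 27 Hz, folds to fs − 38 Hz = 16 Hz.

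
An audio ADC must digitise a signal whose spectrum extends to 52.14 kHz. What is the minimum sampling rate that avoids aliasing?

104.28 kHz

Nyquist rate = 2 × 52.14 kHz = 104.28 kHz.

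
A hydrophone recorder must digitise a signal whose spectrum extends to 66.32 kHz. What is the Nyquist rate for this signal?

132.64 kHz

Nyquist rate = 2 × 66.32 kHz = 132.64 kHz.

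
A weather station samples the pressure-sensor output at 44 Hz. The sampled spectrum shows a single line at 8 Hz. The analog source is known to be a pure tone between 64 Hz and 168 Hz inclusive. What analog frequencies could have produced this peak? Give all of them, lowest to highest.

Frequencies that alias to 8 Hz are k·fs ± 8 Hz for integer k ≥ 0.
k=0: 8 Hz.
k=1: 36 Hz, 52 Hz.
k=2: 80 Hz, 96 Hz.
k=3: 124 Hz, 140 Hz.
k=4: 168 Hz, 184 Hz.
k=5: 212 Hz, 228 Hz.
Within [64 Hz, 168 Hz]: 80 Hz, 96 Hz, 124 Hz, 140 Hz, 168 Hz.

80 Hz, 96 Hz, 124 Hz, 140 Hz, 168 Hz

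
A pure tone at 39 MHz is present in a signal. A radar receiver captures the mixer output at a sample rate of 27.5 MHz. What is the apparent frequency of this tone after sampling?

11.5 MHz

39 MHz mod fs = 11.5 MHz.
11.5 MHz ≤ fs/2 = 13.75 MHz, appears at 11.5 MHz.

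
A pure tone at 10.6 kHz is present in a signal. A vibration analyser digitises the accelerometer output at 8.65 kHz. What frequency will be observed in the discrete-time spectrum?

10.6 kHz mod fs = 1.95 kHz.
1.95 kHz ≤ fs/2 = 4.325 kHz, appears at 1.95 kHz.

1.95 kHz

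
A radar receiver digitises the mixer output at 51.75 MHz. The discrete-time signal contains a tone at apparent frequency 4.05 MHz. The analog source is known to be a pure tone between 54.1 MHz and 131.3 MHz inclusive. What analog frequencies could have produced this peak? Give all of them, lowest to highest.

55.8 MHz, 99.45 MHz, 107.55 MHz

Frequencies that alias to 4.05 MHz are k·fs ± 4.05 MHz for integer k ≥ 0.
k=0: 4.05 MHz.
k=1: 47.7 MHz, 55.8 MHz.
k=2: 99.45 MHz, 107.55 MHz.
k=3: 151.2 MHz, 159.3 MHz.
Within [54.1 MHz, 131.3 MHz]: 55.8 MHz, 99.45 MHz, 107.55 MHz.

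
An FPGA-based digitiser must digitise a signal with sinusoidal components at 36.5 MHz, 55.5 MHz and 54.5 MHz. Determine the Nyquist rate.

111 MHz

Highest-frequency component: 55.5 MHz.
Nyquist rate = 2 × 55.5 MHz = 111 MHz.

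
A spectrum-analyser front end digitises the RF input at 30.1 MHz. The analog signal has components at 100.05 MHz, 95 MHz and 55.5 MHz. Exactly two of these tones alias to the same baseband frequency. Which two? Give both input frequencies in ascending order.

55.5 MHz, 95 MHz

fs/2 = 15.05 MHz.
100.05 MHz mod fs = 9.75 MHz.
9.75 MHz ≤ fs/2 = 15.05 MHz, appears at 9.75 MHz.
95 MHz mod fs = 4.7 MHz.
4.7 MHz ≤ fs/2 = 15.05 MHz, appears at 4.7 MHz.
55.5 MHz mod fs = 25.4 MHz.
25.4 MHz > fs/2 = 15.05 MHz, folds to fs − 25.4 MHz = 4.7 MHz.
55.5 MHz and 95 MHz both map to 4.7 MHz.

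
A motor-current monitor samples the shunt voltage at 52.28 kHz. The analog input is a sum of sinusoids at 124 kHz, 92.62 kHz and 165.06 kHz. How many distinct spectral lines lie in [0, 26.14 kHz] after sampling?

fs/2 = 26.14 kHz.
124 kHz mod fs = 19.44 kHz.
19.44 kHz ≤ fs/2 = 26.14 kHz, appears at 19.44 kHz.
92.62 kHz mod fs = 40.34 kHz.
40.34 kHz > fs/2 = 26.14 kHz, folds to fs − 40.34 kHz = 11.94 kHz.
165.06 kHz mod fs = 8.22 kHz.
8.22 kHz ≤ fs/2 = 26.14 kHz, appears at 8.22 kHz.
Distinct values: {8.22 kHz, 11.94 kHz, 19.44 kHz} → 3.

3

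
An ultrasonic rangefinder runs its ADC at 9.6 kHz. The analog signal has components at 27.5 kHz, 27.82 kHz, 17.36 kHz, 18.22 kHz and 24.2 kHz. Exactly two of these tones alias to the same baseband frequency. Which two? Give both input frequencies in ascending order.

18.22 kHz, 27.82 kHz

fs/2 = 4.8 kHz.
27.5 kHz mod fs = 8.3 kHz.
8.3 kHz > fs/2 = 4.8 kHz, folds to fs − 8.3 kHz = 1.3 kHz.
27.82 kHz mod fs = 8.62 kHz.
8.62 kHz > fs/2 = 4.8 kHz, folds to fs − 8.62 kHz = 0.98 kHz.
17.36 kHz mod fs = 7.76 kHz.
7.76 kHz > fs/2 = 4.8 kHz, folds to fs − 7.76 kHz = 1.84 kHz.
18.22 kHz mod fs = 8.62 kHz.
8.62 kHz > fs/2 = 4.8 kHz, folds to fs − 8.62 kHz = 0.98 kHz.
24.2 kHz mod fs = 5 kHz.
5 kHz > fs/2 = 4.8 kHz, folds to fs − 5 kHz = 4.6 kHz.
18.22 kHz and 27.82 kHz both map to 0.98 kHz.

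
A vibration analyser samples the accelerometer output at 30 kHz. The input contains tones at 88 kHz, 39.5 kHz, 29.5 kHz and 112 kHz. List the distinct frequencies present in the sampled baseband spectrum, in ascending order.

0.5 kHz, 2 kHz, 8 kHz, 9.5 kHz

fs/2 = 15 kHz.
88 kHz mod fs = 28 kHz.
28 kHz > fs/2 = 15 kHz, folds to fs − 28 kHz = 2 kHz.
39.5 kHz mod fs = 9.5 kHz.
9.5 kHz ≤ fs/2 = 15 kHz, appears at 9.5 kHz.
29.5 kHz > fs/2 = 15 kHz, folds to fs − 29.5 kHz = 0.5 kHz.
112 kHz mod fs = 22 kHz.
22 kHz > fs/2 = 15 kHz, folds to fs − 22 kHz = 8 kHz.
Distinct values: {0.5 kHz, 2 kHz, 8 kHz, 9.5 kHz}.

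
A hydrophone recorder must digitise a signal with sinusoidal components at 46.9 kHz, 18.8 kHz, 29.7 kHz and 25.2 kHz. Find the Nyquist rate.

93.8 kHz

Highest-frequency component: 46.9 kHz.
Nyquist rate = 2 × 46.9 kHz = 93.8 kHz.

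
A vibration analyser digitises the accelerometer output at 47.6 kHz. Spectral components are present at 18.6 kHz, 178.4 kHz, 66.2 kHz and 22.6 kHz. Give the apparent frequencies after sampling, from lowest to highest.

12 kHz, 18.6 kHz, 22.6 kHz

fs/2 = 23.8 kHz.
18.6 kHz ≤ fs/2 = 23.8 kHz, passes unchanged.
178.4 kHz mod fs = 35.6 kHz.
35.6 kHz > fs/2 = 23.8 kHz, folds to fs − 35.6 kHz = 12 kHz.
66.2 kHz mod fs = 18.6 kHz.
18.6 kHz ≤ fs/2 = 23.8 kHz, appears at 18.6 kHz.
22.6 kHz ≤ fs/2 = 23.8 kHz, passes unchanged.
Distinct values: {12 kHz, 18.6 kHz, 22.6 kHz}.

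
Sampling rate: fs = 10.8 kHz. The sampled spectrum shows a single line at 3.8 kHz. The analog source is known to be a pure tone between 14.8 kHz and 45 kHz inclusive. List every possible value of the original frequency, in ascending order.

Frequencies that alias to 3.8 kHz are k·fs ± 3.8 kHz for integer k ≥ 0.
k=0: 3.8 kHz.
k=1: 7 kHz, 14.6 kHz.
k=2: 17.8 kHz, 25.4 kHz.
k=3: 28.6 kHz, 36.2 kHz.
k=4: 39.4 kHz, 47 kHz.
k=5: 50.2 kHz, 57.8 kHz.
Within [14.8 kHz, 45 kHz]: 17.8 kHz, 25.4 kHz, 28.6 kHz, 36.2 kHz, 39.4 kHz.

17.8 kHz, 25.4 kHz, 28.6 kHz, 36.2 kHz, 39.4 kHz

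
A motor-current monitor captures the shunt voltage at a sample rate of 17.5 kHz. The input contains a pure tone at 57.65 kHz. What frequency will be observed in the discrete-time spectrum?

5.15 kHz

57.65 kHz mod fs = 5.15 kHz.
5.15 kHz ≤ fs/2 = 8.75 kHz, appears at 5.15 kHz.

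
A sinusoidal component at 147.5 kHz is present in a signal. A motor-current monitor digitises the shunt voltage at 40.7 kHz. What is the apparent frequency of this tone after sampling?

147.5 kHz mod fs = 25.4 kHz.
25.4 kHz > fs/2 = 20.35 kHz, folds to fs − 25.4 kHz = 15.3 kHz.

15.3 kHz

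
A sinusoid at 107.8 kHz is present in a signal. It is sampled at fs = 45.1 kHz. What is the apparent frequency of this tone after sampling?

17.6 kHz

107.8 kHz mod fs = 17.6 kHz.
17.6 kHz ≤ fs/2 = 22.55 kHz, appears at 17.6 kHz.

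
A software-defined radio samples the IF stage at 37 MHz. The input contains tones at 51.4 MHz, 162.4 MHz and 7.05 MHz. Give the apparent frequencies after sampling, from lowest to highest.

fs/2 = 18.5 MHz.
51.4 MHz mod fs = 14.4 MHz.
14.4 MHz ≤ fs/2 = 18.5 MHz, appears at 14.4 MHz.
162.4 MHz mod fs = 14.4 MHz.
14.4 MHz ≤ fs/2 = 18.5 MHz, appears at 14.4 MHz.
7.05 MHz ≤ fs/2 = 18.5 MHz, passes unchanged.
Distinct values: {7.05 MHz, 14.4 MHz}.

7.05 MHz, 14.4 MHz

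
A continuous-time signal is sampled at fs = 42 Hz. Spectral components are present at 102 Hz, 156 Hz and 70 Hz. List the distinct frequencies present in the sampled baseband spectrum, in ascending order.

fs/2 = 21 Hz.
102 Hz mod fs = 18 Hz.
18 Hz ≤ fs/2 = 21 Hz, appears at 18 Hz.
156 Hz mod fs = 30 Hz.
30 Hz > fs/2 = 21 Hz, folds to fs − 30 Hz = 12 Hz.
70 Hz mod fs = 28 Hz.
28 Hz > fs/2 = 21 Hz, folds to fs − 28 Hz = 14 Hz.
Distinct values: {12 Hz, 14 Hz, 18 Hz}.

12 Hz, 14 Hz, 18 Hz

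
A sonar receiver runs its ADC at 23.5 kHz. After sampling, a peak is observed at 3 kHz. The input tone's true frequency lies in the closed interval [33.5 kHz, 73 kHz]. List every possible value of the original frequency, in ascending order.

44 kHz, 50 kHz, 67.5 kHz

Frequencies that alias to 3 kHz are k·fs ± 3 kHz for integer k ≥ 0.
k=0: 3 kHz.
k=1: 20.5 kHz, 26.5 kHz.
k=2: 44 kHz, 50 kHz.
k=3: 67.5 kHz, 73.5 kHz.
k=4: 91 kHz, 97 kHz.
Within [33.5 kHz, 73 kHz]: 44 kHz, 50 kHz, 67.5 kHz.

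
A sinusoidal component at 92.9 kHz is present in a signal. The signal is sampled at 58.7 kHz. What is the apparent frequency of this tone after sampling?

92.9 kHz mod fs = 34.2 kHz.
34.2 kHz > fs/2 = 29.35 kHz, folds to fs − 34.2 kHz = 24.5 kHz.

24.5 kHz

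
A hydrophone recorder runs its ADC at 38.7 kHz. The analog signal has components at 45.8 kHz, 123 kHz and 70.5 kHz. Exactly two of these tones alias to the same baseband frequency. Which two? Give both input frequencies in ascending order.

70.5 kHz, 123 kHz

fs/2 = 19.35 kHz.
45.8 kHz mod fs = 7.1 kHz.
7.1 kHz ≤ fs/2 = 19.35 kHz, appears at 7.1 kHz.
123 kHz mod fs = 6.9 kHz.
6.9 kHz ≤ fs/2 = 19.35 kHz, appears at 6.9 kHz.
70.5 kHz mod fs = 31.8 kHz.
31.8 kHz > fs/2 = 19.35 kHz, folds to fs − 31.8 kHz = 6.9 kHz.
70.5 kHz and 123 kHz both map to 6.9 kHz.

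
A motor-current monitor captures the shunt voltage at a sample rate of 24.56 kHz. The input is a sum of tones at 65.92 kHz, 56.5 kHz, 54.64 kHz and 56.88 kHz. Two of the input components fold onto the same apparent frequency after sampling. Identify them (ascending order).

fs/2 = 12.28 kHz.
65.92 kHz mod fs = 16.8 kHz.
16.8 kHz > fs/2 = 12.28 kHz, folds to fs − 16.8 kHz = 7.76 kHz.
56.5 kHz mod fs = 7.38 kHz.
7.38 kHz ≤ fs/2 = 12.28 kHz, appears at 7.38 kHz.
54.64 kHz mod fs = 5.52 kHz.
5.52 kHz ≤ fs/2 = 12.28 kHz, appears at 5.52 kHz.
56.88 kHz mod fs = 7.76 kHz.
7.76 kHz ≤ fs/2 = 12.28 kHz, appears at 7.76 kHz.
56.88 kHz and 65.92 kHz both map to 7.76 kHz.

56.88 kHz, 65.92 kHz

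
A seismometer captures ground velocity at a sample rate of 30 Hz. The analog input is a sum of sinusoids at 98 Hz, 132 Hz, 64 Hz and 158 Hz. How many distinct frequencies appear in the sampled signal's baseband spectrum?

fs/2 = 15 Hz.
98 Hz mod fs = 8 Hz.
8 Hz ≤ fs/2 = 15 Hz, appears at 8 Hz.
132 Hz mod fs = 12 Hz.
12 Hz ≤ fs/2 = 15 Hz, appears at 12 Hz.
64 Hz mod fs = 4 Hz.
4 Hz ≤ fs/2 = 15 Hz, appears at 4 Hz.
158 Hz mod fs = 8 Hz.
8 Hz ≤ fs/2 = 15 Hz, appears at 8 Hz.
Distinct values: {4 Hz, 8 Hz, 12 Hz} → 3.

3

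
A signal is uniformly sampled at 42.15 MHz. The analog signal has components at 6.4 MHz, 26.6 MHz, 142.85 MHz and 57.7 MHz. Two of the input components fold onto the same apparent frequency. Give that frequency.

fs/2 = 21.075 MHz.
6.4 MHz ≤ fs/2 = 21.075 MHz, passes unchanged.
26.6 MHz > fs/2 = 21.075 MHz, folds to fs − 26.6 MHz = 15.55 MHz.
142.85 MHz mod fs = 16.4 MHz.
16.4 MHz ≤ fs/2 = 21.075 MHz, appears at 16.4 MHz.
57.7 MHz mod fs = 15.55 MHz.
15.55 MHz ≤ fs/2 = 21.075 MHz, appears at 15.55 MHz.
26.6 MHz and 57.7 MHz both map to 15.55 MHz.

15.55 MHz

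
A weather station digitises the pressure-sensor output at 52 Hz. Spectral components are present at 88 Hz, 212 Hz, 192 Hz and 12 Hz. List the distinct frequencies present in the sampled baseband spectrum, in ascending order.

4 Hz, 12 Hz, 16 Hz

fs/2 = 26 Hz.
88 Hz mod fs = 36 Hz.
36 Hz > fs/2 = 26 Hz, folds to fs − 36 Hz = 16 Hz.
212 Hz mod fs = 4 Hz.
4 Hz ≤ fs/2 = 26 Hz, appears at 4 Hz.
192 Hz mod fs = 36 Hz.
36 Hz > fs/2 = 26 Hz, folds to fs − 36 Hz = 16 Hz.
12 Hz ≤ fs/2 = 26 Hz, passes unchanged.
Distinct values: {4 Hz, 12 Hz, 16 Hz}.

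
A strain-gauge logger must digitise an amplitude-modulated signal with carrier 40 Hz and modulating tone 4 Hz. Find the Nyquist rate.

AM sidebands sit at fc ± fm = 36 Hz and 44 Hz.
Highest-frequency component: 44 Hz.
Nyquist rate = 2 × 44 Hz = 88 Hz.

88 Hz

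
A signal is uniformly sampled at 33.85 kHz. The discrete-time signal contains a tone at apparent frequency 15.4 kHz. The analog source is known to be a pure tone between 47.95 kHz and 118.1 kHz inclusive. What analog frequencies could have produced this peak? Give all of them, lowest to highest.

49.25 kHz, 52.3 kHz, 83.1 kHz, 86.15 kHz, 116.95 kHz

Frequencies that alias to 15.4 kHz are k·fs ± 15.4 kHz for integer k ≥ 0.
k=0: 15.4 kHz.
k=1: 18.45 kHz, 49.25 kHz.
k=2: 52.3 kHz, 83.1 kHz.
k=3: 86.15 kHz, 116.95 kHz.
k=4: 120 kHz, 150.8 kHz.
Within [47.95 kHz, 118.1 kHz]: 49.25 kHz, 52.3 kHz, 83.1 kHz, 86.15 kHz, 116.95 kHz.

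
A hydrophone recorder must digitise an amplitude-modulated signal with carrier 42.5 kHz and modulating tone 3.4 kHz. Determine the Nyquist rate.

AM sidebands sit at fc ± fm = 39.1 kHz and 45.9 kHz.
Highest-frequency component: 45.9 kHz.
Nyquist rate = 2 × 45.9 kHz = 91.8 kHz.

91.8 kHz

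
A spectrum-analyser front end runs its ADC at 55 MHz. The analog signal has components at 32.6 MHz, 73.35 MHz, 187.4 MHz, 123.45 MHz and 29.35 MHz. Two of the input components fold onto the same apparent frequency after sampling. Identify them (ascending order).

32.6 MHz, 187.4 MHz

fs/2 = 27.5 MHz.
32.6 MHz > fs/2 = 27.5 MHz, folds to fs − 32.6 MHz = 22.4 MHz.
73.35 MHz mod fs = 18.35 MHz.
18.35 MHz ≤ fs/2 = 27.5 MHz, appears at 18.35 MHz.
187.4 MHz mod fs = 22.4 MHz.
22.4 MHz ≤ fs/2 = 27.5 MHz, appears at 22.4 MHz.
123.45 MHz mod fs = 13.45 MHz.
13.45 MHz ≤ fs/2 = 27.5 MHz, appears at 13.45 MHz.
29.35 MHz > fs/2 = 27.5 MHz, folds to fs − 29.35 MHz = 25.65 MHz.
32.6 MHz and 187.4 MHz both map to 22.4 MHz.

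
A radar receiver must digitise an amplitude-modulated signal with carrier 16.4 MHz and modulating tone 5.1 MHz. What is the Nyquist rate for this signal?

43 MHz

AM sidebands sit at fc ± fm = 11.3 MHz and 21.5 MHz.
Highest-frequency component: 21.5 MHz.
Nyquist rate = 2 × 21.5 MHz = 43 MHz.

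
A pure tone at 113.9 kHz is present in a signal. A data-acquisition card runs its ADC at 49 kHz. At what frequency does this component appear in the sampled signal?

15.9 kHz

113.9 kHz mod fs = 15.9 kHz.
15.9 kHz ≤ fs/2 = 24.5 kHz, appears at 15.9 kHz.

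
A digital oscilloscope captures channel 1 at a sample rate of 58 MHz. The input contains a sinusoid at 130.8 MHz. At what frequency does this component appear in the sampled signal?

14.8 MHz

130.8 MHz mod fs = 14.8 MHz.
14.8 MHz ≤ fs/2 = 29 MHz, appears at 14.8 MHz.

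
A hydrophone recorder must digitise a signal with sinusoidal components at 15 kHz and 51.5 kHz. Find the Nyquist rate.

Highest-frequency component: 51.5 kHz.
Nyquist rate = 2 × 51.5 kHz = 103 kHz.

103 kHz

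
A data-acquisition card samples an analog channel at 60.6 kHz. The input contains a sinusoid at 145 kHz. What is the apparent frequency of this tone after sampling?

23.8 kHz

145 kHz mod fs = 23.8 kHz.
23.8 kHz ≤ fs/2 = 30.3 kHz, appears at 23.8 kHz.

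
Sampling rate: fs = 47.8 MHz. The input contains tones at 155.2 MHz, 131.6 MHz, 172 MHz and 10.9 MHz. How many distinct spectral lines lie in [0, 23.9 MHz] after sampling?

fs/2 = 23.9 MHz.
155.2 MHz mod fs = 11.8 MHz.
11.8 MHz ≤ fs/2 = 23.9 MHz, appears at 11.8 MHz.
131.6 MHz mod fs = 36 MHz.
36 MHz > fs/2 = 23.9 MHz, folds to fs − 36 MHz = 11.8 MHz.
172 MHz mod fs = 28.6 MHz.
28.6 MHz > fs/2 = 23.9 MHz, folds to fs − 28.6 MHz = 19.2 MHz.
10.9 MHz ≤ fs/2 = 23.9 MHz, passes unchanged.
Distinct values: {10.9 MHz, 11.8 MHz, 19.2 MHz} → 3.

3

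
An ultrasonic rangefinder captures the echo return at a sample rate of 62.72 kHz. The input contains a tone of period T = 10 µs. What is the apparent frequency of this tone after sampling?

25.44 kHz

T = 10 µs → f = 1/T = 100 kHz.
100 kHz mod fs = 37.28 kHz.
37.28 kHz > fs/2 = 31.36 kHz, folds to fs − 37.28 kHz = 25.44 kHz.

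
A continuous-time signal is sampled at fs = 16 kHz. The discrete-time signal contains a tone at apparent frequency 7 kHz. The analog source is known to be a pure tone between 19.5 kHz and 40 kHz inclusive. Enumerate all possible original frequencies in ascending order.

Frequencies that alias to 7 kHz are k·fs ± 7 kHz for integer k ≥ 0.
k=0: 7 kHz.
k=1: 9 kHz, 23 kHz.
k=2: 25 kHz, 39 kHz.
k=3: 41 kHz, 55 kHz.
Within [19.5 kHz, 40 kHz]: 23 kHz, 25 kHz, 39 kHz.

23 kHz, 25 kHz, 39 kHz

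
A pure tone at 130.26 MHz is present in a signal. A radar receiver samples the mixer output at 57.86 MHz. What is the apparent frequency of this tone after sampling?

130.26 MHz mod fs = 14.54 MHz.
14.54 MHz ≤ fs/2 = 28.93 MHz, appears at 14.54 MHz.

14.54 MHz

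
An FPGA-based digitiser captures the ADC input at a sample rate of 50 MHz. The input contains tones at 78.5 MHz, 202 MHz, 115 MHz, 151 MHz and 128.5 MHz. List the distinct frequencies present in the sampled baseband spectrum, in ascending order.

fs/2 = 25 MHz.
78.5 MHz mod fs = 28.5 MHz.
28.5 MHz > fs/2 = 25 MHz, folds to fs − 28.5 MHz = 21.5 MHz.
202 MHz mod fs = 2 MHz.
2 MHz ≤ fs/2 = 25 MHz, appears at 2 MHz.
115 MHz mod fs = 15 MHz.
15 MHz ≤ fs/2 = 25 MHz, appears at 15 MHz.
151 MHz mod fs = 1 MHz.
1 MHz ≤ fs/2 = 25 MHz, appears at 1 MHz.
128.5 MHz mod fs = 28.5 MHz.
28.5 MHz > fs/2 = 25 MHz, folds to fs − 28.5 MHz = 21.5 MHz.
Distinct values: {1 MHz, 2 MHz, 15 MHz, 21.5 MHz}.

1 MHz, 2 MHz, 15 MHz, 21.5 MHz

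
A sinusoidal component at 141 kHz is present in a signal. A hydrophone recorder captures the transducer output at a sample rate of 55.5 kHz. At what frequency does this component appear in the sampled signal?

141 kHz mod fs = 30 kHz.
30 kHz > fs/2 = 27.75 kHz, folds to fs − 30 kHz = 25.5 kHz.

25.5 kHz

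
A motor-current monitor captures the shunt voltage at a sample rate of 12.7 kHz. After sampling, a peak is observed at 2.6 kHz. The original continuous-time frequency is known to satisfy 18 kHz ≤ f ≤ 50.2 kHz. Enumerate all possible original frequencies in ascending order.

22.8 kHz, 28 kHz, 35.5 kHz, 40.7 kHz, 48.2 kHz

Frequencies that alias to 2.6 kHz are k·fs ± 2.6 kHz for integer k ≥ 0.
k=0: 2.6 kHz.
k=1: 10.1 kHz, 15.3 kHz.
k=2: 22.8 kHz, 28 kHz.
k=3: 35.5 kHz, 40.7 kHz.
k=4: 48.2 kHz, 53.4 kHz.
k=5: 60.9 kHz, 66.1 kHz.
Within [18 kHz, 50.2 kHz]: 22.8 kHz, 28 kHz, 35.5 kHz, 40.7 kHz, 48.2 kHz.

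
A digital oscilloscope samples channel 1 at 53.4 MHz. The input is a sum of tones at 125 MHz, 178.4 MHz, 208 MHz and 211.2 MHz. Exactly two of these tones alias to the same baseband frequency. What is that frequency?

fs/2 = 26.7 MHz.
125 MHz mod fs = 18.2 MHz.
18.2 MHz ≤ fs/2 = 26.7 MHz, appears at 18.2 MHz.
178.4 MHz mod fs = 18.2 MHz.
18.2 MHz ≤ fs/2 = 26.7 MHz, appears at 18.2 MHz.
208 MHz mod fs = 47.8 MHz.
47.8 MHz > fs/2 = 26.7 MHz, folds to fs − 47.8 MHz = 5.6 MHz.
211.2 MHz mod fs = 51 MHz.
51 MHz > fs/2 = 26.7 MHz, folds to fs − 51 MHz = 2.4 MHz.
125 MHz and 178.4 MHz both map to 18.2 MHz.

18.2 MHz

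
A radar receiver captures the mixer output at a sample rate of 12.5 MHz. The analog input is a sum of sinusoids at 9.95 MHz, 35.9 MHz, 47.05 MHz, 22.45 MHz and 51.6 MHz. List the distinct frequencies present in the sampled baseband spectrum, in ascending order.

1.6 MHz, 2.55 MHz, 2.95 MHz

fs/2 = 6.25 MHz.
9.95 MHz > fs/2 = 6.25 MHz, folds to fs − 9.95 MHz = 2.55 MHz.
35.9 MHz mod fs = 10.9 MHz.
10.9 MHz > fs/2 = 6.25 MHz, folds to fs − 10.9 MHz = 1.6 MHz.
47.05 MHz mod fs = 9.55 MHz.
9.55 MHz > fs/2 = 6.25 MHz, folds to fs − 9.55 MHz = 2.95 MHz.
22.45 MHz mod fs = 9.95 MHz.
9.95 MHz > fs/2 = 6.25 MHz, folds to fs − 9.95 MHz = 2.55 MHz.
51.6 MHz mod fs = 1.6 MHz.
1.6 MHz ≤ fs/2 = 6.25 MHz, appears at 1.6 MHz.
Distinct values: {1.6 MHz, 2.55 MHz, 2.95 MHz}.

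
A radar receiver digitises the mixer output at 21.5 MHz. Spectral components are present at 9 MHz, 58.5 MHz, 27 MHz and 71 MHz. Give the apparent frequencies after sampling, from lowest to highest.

fs/2 = 10.75 MHz.
9 MHz ≤ fs/2 = 10.75 MHz, passes unchanged.
58.5 MHz mod fs = 15.5 MHz.
15.5 MHz > fs/2 = 10.75 MHz, folds to fs − 15.5 MHz = 6 MHz.
27 MHz mod fs = 5.5 MHz.
5.5 MHz ≤ fs/2 = 10.75 MHz, appears at 5.5 MHz.
71 MHz mod fs = 6.5 MHz.
6.5 MHz ≤ fs/2 = 10.75 MHz, appears at 6.5 MHz.
Distinct values: {5.5 MHz, 6 MHz, 6.5 MHz, 9 MHz}.

5.5 MHz, 6 MHz, 6.5 MHz, 9 MHz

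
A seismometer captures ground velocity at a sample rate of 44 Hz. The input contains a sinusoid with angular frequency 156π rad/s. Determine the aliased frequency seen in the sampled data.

ω = 156π rad/s → f = ω/(2π) = 78 Hz.
78 Hz mod fs = 34 Hz.
34 Hz > fs/2 = 22 Hz, folds to fs − 34 Hz = 10 Hz.

10 Hz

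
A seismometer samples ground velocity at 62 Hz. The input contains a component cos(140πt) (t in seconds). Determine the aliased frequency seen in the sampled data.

ω = 140π rad/s → f = ω/(2π) = 70 Hz.
70 Hz mod fs = 8 Hz.
8 Hz ≤ fs/2 = 31 Hz, appears at 8 Hz.

8 Hz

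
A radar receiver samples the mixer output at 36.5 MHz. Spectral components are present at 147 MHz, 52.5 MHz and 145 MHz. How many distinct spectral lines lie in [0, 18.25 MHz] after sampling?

fs/2 = 18.25 MHz.
147 MHz mod fs = 1 MHz.
1 MHz ≤ fs/2 = 18.25 MHz, appears at 1 MHz.
52.5 MHz mod fs = 16 MHz.
16 MHz ≤ fs/2 = 18.25 MHz, appears at 16 MHz.
145 MHz mod fs = 35.5 MHz.
35.5 MHz > fs/2 = 18.25 MHz, folds to fs − 35.5 MHz = 1 MHz.
Distinct values: {1 MHz, 16 MHz} → 2.

2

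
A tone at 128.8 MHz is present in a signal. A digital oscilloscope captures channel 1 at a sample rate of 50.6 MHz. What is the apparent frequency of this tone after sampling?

23 MHz

128.8 MHz mod fs = 27.6 MHz.
27.6 MHz > fs/2 = 25.3 MHz, folds to fs − 27.6 MHz = 23 MHz.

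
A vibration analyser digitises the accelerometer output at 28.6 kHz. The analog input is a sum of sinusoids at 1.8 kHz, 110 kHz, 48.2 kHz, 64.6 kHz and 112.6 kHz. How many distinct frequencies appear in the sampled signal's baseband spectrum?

fs/2 = 14.3 kHz.
1.8 kHz ≤ fs/2 = 14.3 kHz, passes unchanged.
110 kHz mod fs = 24.2 kHz.
24.2 kHz > fs/2 = 14.3 kHz, folds to fs − 24.2 kHz = 4.4 kHz.
48.2 kHz mod fs = 19.6 kHz.
19.6 kHz > fs/2 = 14.3 kHz, folds to fs − 19.6 kHz = 9 kHz.
64.6 kHz mod fs = 7.4 kHz.
7.4 kHz ≤ fs/2 = 14.3 kHz, appears at 7.4 kHz.
112.6 kHz mod fs = 26.8 kHz.
26.8 kHz > fs/2 = 14.3 kHz, folds to fs − 26.8 kHz = 1.8 kHz.
Distinct values: {1.8 kHz, 4.4 kHz, 7.4 kHz, 9 kHz} → 4.

4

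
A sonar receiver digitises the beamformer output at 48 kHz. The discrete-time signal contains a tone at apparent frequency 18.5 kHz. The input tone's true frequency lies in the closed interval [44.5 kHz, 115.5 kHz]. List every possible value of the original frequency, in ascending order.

66.5 kHz, 77.5 kHz, 114.5 kHz

Frequencies that alias to 18.5 kHz are k·fs ± 18.5 kHz for integer k ≥ 0.
k=0: 18.5 kHz.
k=1: 29.5 kHz, 66.5 kHz.
k=2: 77.5 kHz, 114.5 kHz.
k=3: 125.5 kHz, 162.5 kHz.
Within [44.5 kHz, 115.5 kHz]: 66.5 kHz, 77.5 kHz, 114.5 kHz.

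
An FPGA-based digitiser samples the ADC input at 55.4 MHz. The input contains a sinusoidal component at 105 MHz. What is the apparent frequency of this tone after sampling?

105 MHz mod fs = 49.6 MHz.
49.6 MHz > fs/2 = 27.7 MHz, folds to fs − 49.6 MHz = 5.8 MHz.

5.8 MHz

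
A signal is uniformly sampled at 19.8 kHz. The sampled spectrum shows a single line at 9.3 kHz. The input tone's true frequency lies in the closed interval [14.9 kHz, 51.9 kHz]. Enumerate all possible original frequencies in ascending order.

29.1 kHz, 30.3 kHz, 48.9 kHz, 50.1 kHz

Frequencies that alias to 9.3 kHz are k·fs ± 9.3 kHz for integer k ≥ 0.
k=0: 9.3 kHz.
k=1: 10.5 kHz, 29.1 kHz.
k=2: 30.3 kHz, 48.9 kHz.
k=3: 50.1 kHz, 68.7 kHz.
k=4: 69.9 kHz, 88.5 kHz.
Within [14.9 kHz, 51.9 kHz]: 29.1 kHz, 30.3 kHz, 48.9 kHz, 50.1 kHz.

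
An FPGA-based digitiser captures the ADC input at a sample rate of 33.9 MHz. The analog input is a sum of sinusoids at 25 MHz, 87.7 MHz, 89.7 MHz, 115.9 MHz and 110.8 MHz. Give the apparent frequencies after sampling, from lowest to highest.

fs/2 = 16.95 MHz.
25 MHz > fs/2 = 16.95 MHz, folds to fs − 25 MHz = 8.9 MHz.
87.7 MHz mod fs = 19.9 MHz.
19.9 MHz > fs/2 = 16.95 MHz, folds to fs − 19.9 MHz = 14 MHz.
89.7 MHz mod fs = 21.9 MHz.
21.9 MHz > fs/2 = 16.95 MHz, folds to fs − 21.9 MHz = 12 MHz.
115.9 MHz mod fs = 14.2 MHz.
14.2 MHz ≤ fs/2 = 16.95 MHz, appears at 14.2 MHz.
110.8 MHz mod fs = 9.1 MHz.
9.1 MHz ≤ fs/2 = 16.95 MHz, appears at 9.1 MHz.
Distinct values: {8.9 MHz, 9.1 MHz, 12 MHz, 14 MHz, 14.2 MHz}.

8.9 MHz, 9.1 MHz, 12 MHz, 14 MHz, 14.2 MHz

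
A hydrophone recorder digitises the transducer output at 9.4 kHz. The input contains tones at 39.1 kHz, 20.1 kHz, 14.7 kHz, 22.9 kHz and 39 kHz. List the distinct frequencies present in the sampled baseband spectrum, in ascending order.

fs/2 = 4.7 kHz.
39.1 kHz mod fs = 1.5 kHz.
1.5 kHz ≤ fs/2 = 4.7 kHz, appears at 1.5 kHz.
20.1 kHz mod fs = 1.3 kHz.
1.3 kHz ≤ fs/2 = 4.7 kHz, appears at 1.3 kHz.
14.7 kHz mod fs = 5.3 kHz.
5.3 kHz > fs/2 = 4.7 kHz, folds to fs − 5.3 kHz = 4.1 kHz.
22.9 kHz mod fs = 4.1 kHz.
4.1 kHz ≤ fs/2 = 4.7 kHz, appears at 4.1 kHz.
39 kHz mod fs = 1.4 kHz.
1.4 kHz ≤ fs/2 = 4.7 kHz, appears at 1.4 kHz.
Distinct values: {1.3 kHz, 1.4 kHz, 1.5 kHz, 4.1 kHz}.

1.3 kHz, 1.4 kHz, 1.5 kHz, 4.1 kHz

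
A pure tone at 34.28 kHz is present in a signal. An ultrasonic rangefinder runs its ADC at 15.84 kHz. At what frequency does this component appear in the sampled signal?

2.6 kHz

34.28 kHz mod fs = 2.6 kHz.
2.6 kHz ≤ fs/2 = 7.92 kHz, appears at 2.6 kHz.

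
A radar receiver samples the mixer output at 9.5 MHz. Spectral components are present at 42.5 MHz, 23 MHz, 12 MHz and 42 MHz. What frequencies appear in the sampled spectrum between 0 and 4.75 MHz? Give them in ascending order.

fs/2 = 4.75 MHz.
42.5 MHz mod fs = 4.5 MHz.
4.5 MHz ≤ fs/2 = 4.75 MHz, appears at 4.5 MHz.
23 MHz mod fs = 4 MHz.
4 MHz ≤ fs/2 = 4.75 MHz, appears at 4 MHz.
12 MHz mod fs = 2.5 MHz.
2.5 MHz ≤ fs/2 = 4.75 MHz, appears at 2.5 MHz.
42 MHz mod fs = 4 MHz.
4 MHz ≤ fs/2 = 4.75 MHz, appears at 4 MHz.
Distinct values: {2.5 MHz, 4 MHz, 4.5 MHz}.

2.5 MHz, 4 MHz, 4.5 MHz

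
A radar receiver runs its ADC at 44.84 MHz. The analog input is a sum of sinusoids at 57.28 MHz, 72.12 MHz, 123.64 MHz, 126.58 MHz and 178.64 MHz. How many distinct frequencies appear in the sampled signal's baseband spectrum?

fs/2 = 22.42 MHz.
57.28 MHz mod fs = 12.44 MHz.
12.44 MHz ≤ fs/2 = 22.42 MHz, appears at 12.44 MHz.
72.12 MHz mod fs = 27.28 MHz.
27.28 MHz > fs/2 = 22.42 MHz, folds to fs − 27.28 MHz = 17.56 MHz.
123.64 MHz mod fs = 33.96 MHz.
33.96 MHz > fs/2 = 22.42 MHz, folds to fs − 33.96 MHz = 10.88 MHz.
126.58 MHz mod fs = 36.9 MHz.
36.9 MHz > fs/2 = 22.42 MHz, folds to fs − 36.9 MHz = 7.94 MHz.
178.64 MHz mod fs = 44.12 MHz.
44.12 MHz > fs/2 = 22.42 MHz, folds to fs − 44.12 MHz = 0.72 MHz.
Distinct values: {0.72 MHz, 7.94 MHz, 10.88 MHz, 12.44 MHz, 17.56 MHz} → 5.

5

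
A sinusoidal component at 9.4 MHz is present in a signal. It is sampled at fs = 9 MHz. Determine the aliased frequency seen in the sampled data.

9.4 MHz mod fs = 0.4 MHz.
0.4 MHz ≤ fs/2 = 4.5 MHz, appears at 0.4 MHz.

0.4 MHz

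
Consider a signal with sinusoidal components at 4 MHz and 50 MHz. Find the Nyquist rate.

100 MHz

Highest-frequency component: 50 MHz.
Nyquist rate = 2 × 50 MHz = 100 MHz.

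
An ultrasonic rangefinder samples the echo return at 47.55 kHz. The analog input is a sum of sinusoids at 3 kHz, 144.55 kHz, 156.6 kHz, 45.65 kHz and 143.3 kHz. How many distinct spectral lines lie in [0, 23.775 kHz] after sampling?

fs/2 = 23.775 kHz.
3 kHz ≤ fs/2 = 23.775 kHz, passes unchanged.
144.55 kHz mod fs = 1.9 kHz.
1.9 kHz ≤ fs/2 = 23.775 kHz, appears at 1.9 kHz.
156.6 kHz mod fs = 13.95 kHz.
13.95 kHz ≤ fs/2 = 23.775 kHz, appears at 13.95 kHz.
45.65 kHz > fs/2 = 23.775 kHz, folds to fs − 45.65 kHz = 1.9 kHz.
143.3 kHz mod fs = 0.65 kHz.
0.65 kHz ≤ fs/2 = 23.775 kHz, appears at 0.65 kHz.
Distinct values: {0.65 kHz, 1.9 kHz, 3 kHz, 13.95 kHz} → 4.

4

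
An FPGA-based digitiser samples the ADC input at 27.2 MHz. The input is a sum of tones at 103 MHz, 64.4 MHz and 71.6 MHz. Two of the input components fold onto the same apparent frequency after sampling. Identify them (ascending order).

64.4 MHz, 71.6 MHz

fs/2 = 13.6 MHz.
103 MHz mod fs = 21.4 MHz.
21.4 MHz > fs/2 = 13.6 MHz, folds to fs − 21.4 MHz = 5.8 MHz.
64.4 MHz mod fs = 10 MHz.
10 MHz ≤ fs/2 = 13.6 MHz, appears at 10 MHz.
71.6 MHz mod fs = 17.2 MHz.
17.2 MHz > fs/2 = 13.6 MHz, folds to fs − 17.2 MHz = 10 MHz.
64.4 MHz and 71.6 MHz both map to 10 MHz.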